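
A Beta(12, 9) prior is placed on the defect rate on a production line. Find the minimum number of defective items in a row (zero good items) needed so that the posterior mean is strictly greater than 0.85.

After k defective items and 0 good items the posterior is Beta(12+k, 9), with mean (12+k)/(12+9+k).
Set (12+k)/(21+k) > 0.85 and solve: k > (0.85·21 − 12)/(1 − 0.85) = 39.000.
The smallest integer exceeding 39.000 is 40, and checking k=40: (52)/(61) = 0.8525 > 0.85.

k = 40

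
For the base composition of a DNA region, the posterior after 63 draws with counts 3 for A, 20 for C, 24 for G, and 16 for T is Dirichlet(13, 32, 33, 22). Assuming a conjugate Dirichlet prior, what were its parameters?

For a Dirichlet(α) prior with multinomial counts c, the posterior is Dirichlet(α + c) componentwise.
Subtract each count from the matching posterior parameter: 13−3=10, 32−20=12, 33−24=9, 22−16=6.

Dirichlet(10, 12, 9, 6)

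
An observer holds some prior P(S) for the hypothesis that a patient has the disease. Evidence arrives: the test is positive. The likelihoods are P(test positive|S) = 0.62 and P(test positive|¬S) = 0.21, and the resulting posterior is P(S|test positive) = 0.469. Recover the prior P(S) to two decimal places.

P(S) = 0.23

Bayes' rule in odds form gives O(S|E) = O(S)·[P(E|S)/P(E|¬S)], hence O(S) = O(S|E)/LR.
Posterior odds = 0.469/(1−0.469) = 0.8832. LR = 0.62/0.21 = 2.9524.
Prior odds = 0.8832/2.9524 = 0.2991, so P(S) = 0.2991/(1+0.2991) ≈ 0.23.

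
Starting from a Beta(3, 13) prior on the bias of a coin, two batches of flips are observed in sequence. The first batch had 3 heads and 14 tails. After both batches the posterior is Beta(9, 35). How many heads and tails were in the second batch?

Sequential conjugate updates are equivalent to a single update on the pooled data, so total successes = posterior α − prior α and total failures = posterior β − prior β.
Total across both batches: 9−3=6 heads, 35−13=22 tails.
Subtract the first batch: 6−3=3 heads and 22−14=8 tails.

3 heads and 8 tails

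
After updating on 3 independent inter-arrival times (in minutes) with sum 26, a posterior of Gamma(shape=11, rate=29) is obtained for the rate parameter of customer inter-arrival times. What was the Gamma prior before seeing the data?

Gamma–exponential conjugacy: posterior shape = α + n, posterior rate = β + Σtᵢ.
So α = 11 − 3 = 8 and β = 29 − 26 = 3.

Gamma(shape=8, rate=3)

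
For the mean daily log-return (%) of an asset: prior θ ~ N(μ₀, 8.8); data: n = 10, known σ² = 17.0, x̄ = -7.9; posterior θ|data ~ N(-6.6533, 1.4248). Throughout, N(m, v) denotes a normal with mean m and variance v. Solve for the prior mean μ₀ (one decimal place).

μ₀ = -0.2

The posterior mean is a precision-weighted average: μ_n = (τ₀μ₀ + τ_data·x̄)/(τ₀+τ_data), with τ₀=1/σ₀² and τ_data=n/σ².
Here τ₀ = 1/8.8 = 0.113636 and τ_data = 10/17.0 = 0.588235, so τ_n = 0.701871.
Rearranging for μ₀: μ₀ = (μ_n·τ_n − τ_data·x̄)/τ₀ = (-6.6533·0.701871 − 0.588235·-7.9) / 0.113636 = -0.022702/0.113636 ≈ -0.2.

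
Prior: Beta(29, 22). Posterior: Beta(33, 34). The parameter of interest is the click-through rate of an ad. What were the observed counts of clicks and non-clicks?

4 clicks and 12 non-clicks

Beta is conjugate to the binomial likelihood: posterior = Beta(a+s, b+f).
Match parameters: s=33−29=4, f=34−22=12.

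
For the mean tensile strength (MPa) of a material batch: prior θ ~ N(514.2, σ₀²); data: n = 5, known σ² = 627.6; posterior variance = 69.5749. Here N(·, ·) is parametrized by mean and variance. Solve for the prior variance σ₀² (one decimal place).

σ₀² = 156.1

For the Normal–Normal model with known σ², precisions add: τ_n = τ₀ + n/σ².
So 1/σ₀² = 1/69.5749 − 5/627.6 = 0.014373 − 0.007967 = 0.006406.
Hence σ₀² = 1/0.006406 ≈ 156.1.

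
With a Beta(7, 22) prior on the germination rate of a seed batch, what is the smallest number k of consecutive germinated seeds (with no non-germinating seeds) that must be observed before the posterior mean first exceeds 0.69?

k = 42

After k germinated seeds and 0 non-germinating seeds the posterior is Beta(7+k, 22), with mean (7+k)/(7+22+k).
Set (7+k)/(29+k) > 0.69 and solve: k > (0.69·29 − 7)/(1 − 0.69) = 41.968.
The smallest integer exceeding 41.968 is 42.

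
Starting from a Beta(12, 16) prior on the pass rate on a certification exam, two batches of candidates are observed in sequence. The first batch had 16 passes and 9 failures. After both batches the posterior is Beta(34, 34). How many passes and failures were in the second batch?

6 passes and 9 failures

Because Beta–binomial updating is additive in the counts, the combined data contributed (α_post−α_prior, β_post−β_prior) successes and failures.
Total across both batches: 34−12=22 passes, 34−16=18 failures.
Subtract the first batch: 22−16=6 passes and 18−9=9 failures.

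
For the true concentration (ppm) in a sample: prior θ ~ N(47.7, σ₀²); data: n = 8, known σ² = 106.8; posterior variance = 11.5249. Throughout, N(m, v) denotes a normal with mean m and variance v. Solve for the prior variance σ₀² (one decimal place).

σ₀² = 84.3

For the Normal–Normal model with known σ², precisions add: τ_n = τ₀ + n/σ².
So 1/σ₀² = 1/11.5249 − 8/106.8 = 0.086769 − 0.074906 = 0.011863.
Hence σ₀² = 1/0.011863 ≈ 84.3.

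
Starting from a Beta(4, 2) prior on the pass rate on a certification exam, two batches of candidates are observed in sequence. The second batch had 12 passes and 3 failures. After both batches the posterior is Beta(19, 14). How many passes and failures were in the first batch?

Sequential conjugate updates are equivalent to a single update on the pooled data, so total successes = posterior α − prior α and total failures = posterior β − prior β.
Total across both batches: 19−4=15 passes, 14−2=12 failures.
Subtract the second batch: 15−12=3 passes and 12−3=9 failures.

3 passes and 9 failures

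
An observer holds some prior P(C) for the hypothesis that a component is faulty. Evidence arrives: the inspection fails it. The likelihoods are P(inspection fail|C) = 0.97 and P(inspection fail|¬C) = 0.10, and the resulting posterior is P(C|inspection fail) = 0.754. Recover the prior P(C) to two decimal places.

Bayes' rule in odds form gives O(C|E) = O(C)·[P(E|C)/P(E|¬C)], hence O(C) = O(C|E)/LR.
Posterior odds = 0.754/(1−0.754) = 3.0650. LR = 0.97/0.10 = 9.7000.
Prior odds = 3.0650/9.7000 = 0.3160, so P(C) = 0.3160/(1+0.3160) ≈ 0.24.

P(C) = 0.24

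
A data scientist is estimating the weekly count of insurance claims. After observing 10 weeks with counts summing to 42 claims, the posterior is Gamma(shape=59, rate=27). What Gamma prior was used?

A Gamma(α, β) prior (rate parametrization) on a Poisson rate with n observations summing to S gives posterior Gamma(α+S, β+n).
So α = 59 − 42 = 17 and β = 27 − 10 = 17.

Gamma(shape=17, rate=17)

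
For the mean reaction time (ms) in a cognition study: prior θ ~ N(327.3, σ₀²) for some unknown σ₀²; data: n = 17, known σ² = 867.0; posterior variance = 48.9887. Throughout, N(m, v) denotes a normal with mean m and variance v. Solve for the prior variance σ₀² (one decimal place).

σ₀² = 1242.2

Posterior precision equals prior precision plus data precision: 1/σ_n² = 1/σ₀² + n/σ².
So 1/σ₀² = 1/48.9887 − 17/867.0 = 0.020413 − 0.019608 = 0.000805.
Hence σ₀² = 1/0.000805 ≈ 1242.2.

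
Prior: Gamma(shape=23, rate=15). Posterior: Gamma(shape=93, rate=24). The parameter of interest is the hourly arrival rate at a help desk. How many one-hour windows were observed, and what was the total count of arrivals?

Gamma–Poisson conjugacy: posterior shape = α + Σxᵢ, posterior rate = β + n.
Matching: Σxᵢ = 93 − 23 = 70 and n = 24 − 15 = 9.

n = 9 one-hour windows with total 70 arrivals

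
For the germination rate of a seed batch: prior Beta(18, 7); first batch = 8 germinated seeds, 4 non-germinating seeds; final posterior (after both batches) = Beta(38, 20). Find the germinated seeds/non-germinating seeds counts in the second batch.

Sequential conjugate updates are equivalent to a single update on the pooled data, so total successes = posterior α − prior α and total failures = posterior β − prior β.
Total across both batches: 38−18=20 germinated seeds, 20−7=13 non-germinating seeds.
Subtract the first batch: 20−8=12 germinated seeds and 13−4=9 non-germinating seeds.

12 germinated seeds and 9 non-germinating seeds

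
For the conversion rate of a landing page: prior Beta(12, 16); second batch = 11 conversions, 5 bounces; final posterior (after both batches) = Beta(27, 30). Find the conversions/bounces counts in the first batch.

Because Beta–binomial updating is additive in the counts, the combined data contributed (α_post−α_prior, β_post−β_prior) successes and failures.
Total across both batches: 27−12=15 conversions, 30−16=14 bounces.
Subtract the second batch: 15−11=4 conversions and 14−5=9 bounces.

4 conversions and 9 bounces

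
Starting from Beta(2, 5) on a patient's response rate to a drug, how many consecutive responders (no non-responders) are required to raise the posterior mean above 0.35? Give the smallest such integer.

After k responders and 0 non-responders the posterior is Beta(2+k, 5), with mean (2+k)/(2+5+k).
Set (2+k)/(7+k) > 0.35 and solve: k > (0.35·7 − 2)/(1 − 0.35) = 0.692.
The smallest integer exceeding 0.692 is 1, and checking k=1: (3)/(8) = 0.3750 > 0.35.

k = 1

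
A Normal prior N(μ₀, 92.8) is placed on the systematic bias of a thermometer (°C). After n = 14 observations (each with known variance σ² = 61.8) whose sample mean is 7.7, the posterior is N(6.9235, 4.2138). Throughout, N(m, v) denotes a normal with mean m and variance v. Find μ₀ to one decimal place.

μ₀ = -9.4

The posterior mean is a precision-weighted average: μ_n = (τ₀μ₀ + τ_data·x̄)/(τ₀+τ_data), with τ₀=1/σ₀² and τ_data=n/σ².
Here τ₀ = 1/92.8 = 0.010776 and τ_data = 14/61.8 = 0.226537, so τ_n = 0.237313.
Rearranging for μ₀: μ₀ = (μ_n·τ_n − τ_data·x̄)/τ₀ = (6.9235·0.237313 − 0.226537·7.7) / 0.010776 = -0.101298/0.010776 ≈ -9.4.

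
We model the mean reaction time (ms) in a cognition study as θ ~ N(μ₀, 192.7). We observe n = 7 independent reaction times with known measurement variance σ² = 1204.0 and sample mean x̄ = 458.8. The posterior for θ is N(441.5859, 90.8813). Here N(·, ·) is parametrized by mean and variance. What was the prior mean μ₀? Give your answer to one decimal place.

With known observation variance, the Normal–Normal posterior has precision τ_n = τ₀ + n/σ² and mean μ_n = (τ₀μ₀ + (n/σ²)x̄)/τ_n.
Here τ₀ = 1/192.7 = 0.005189 and τ_data = 7/1204.0 = 0.005814, so τ_n = 0.011003.
Rearranging for μ₀: μ₀ = (μ_n·τ_n − τ_data·x̄)/τ₀ = (441.5859·0.011003 − 0.005814·458.8) / 0.005189 = 2.191306/0.005189 ≈ 422.3.

μ₀ = 422.3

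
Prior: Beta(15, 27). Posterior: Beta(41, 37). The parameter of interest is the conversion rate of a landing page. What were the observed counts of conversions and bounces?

Under Beta–binomial conjugacy the posterior parameters are (α+s, β+f).
So s = 41 − 15 = 26 and f = 37 − 27 = 10.

26 conversions and 10 bounces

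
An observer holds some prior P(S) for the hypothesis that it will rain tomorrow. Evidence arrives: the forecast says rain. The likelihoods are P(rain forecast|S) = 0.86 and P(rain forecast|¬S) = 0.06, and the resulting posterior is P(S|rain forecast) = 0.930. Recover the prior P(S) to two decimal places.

P(S) = 0.48

Bayes' rule in odds form gives O(S|E) = O(S)·[P(E|S)/P(E|¬S)], hence O(S) = O(S|E)/LR.
Posterior odds = 0.930/(1−0.930) = 13.2857. LR = 0.86/0.06 = 14.3333.
Prior odds = 13.2857/14.3333 = 0.9269, so P(S) = 0.9269/(1+0.9269) ≈ 0.48.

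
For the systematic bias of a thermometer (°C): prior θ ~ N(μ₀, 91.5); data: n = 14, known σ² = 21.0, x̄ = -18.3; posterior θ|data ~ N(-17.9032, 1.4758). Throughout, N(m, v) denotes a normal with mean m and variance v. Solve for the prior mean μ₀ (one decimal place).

The posterior mean is a precision-weighted average: μ_n = (τ₀μ₀ + τ_data·x̄)/(τ₀+τ_data), with τ₀=1/σ₀² and τ_data=n/σ².
Here τ₀ = 1/91.5 = 0.010929 and τ_data = 14/21.0 = 0.666667, so τ_n = 0.677596.
Rearranging for μ₀: μ₀ = (μ_n·τ_n − τ_data·x̄)/τ₀ = (-17.9032·0.677596 − 0.666667·-18.3) / 0.010929 = 0.068869/0.010929 ≈ 6.3.

μ₀ = 6.3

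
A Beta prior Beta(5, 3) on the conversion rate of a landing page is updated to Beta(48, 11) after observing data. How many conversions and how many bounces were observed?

43 conversions and 8 bounces

Under Beta–binomial conjugacy the posterior parameters are (α+s, β+f).
So s = 48 − 5 = 43 and f = 11 − 3 = 8.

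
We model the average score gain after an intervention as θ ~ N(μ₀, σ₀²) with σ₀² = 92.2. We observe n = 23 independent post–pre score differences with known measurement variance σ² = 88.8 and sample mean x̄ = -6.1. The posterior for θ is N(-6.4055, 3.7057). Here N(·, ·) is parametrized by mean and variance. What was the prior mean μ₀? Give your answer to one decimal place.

μ₀ = -13.7

With known observation variance, the Normal–Normal posterior has precision τ_n = τ₀ + n/σ² and mean μ_n = (τ₀μ₀ + (n/σ²)x̄)/τ_n.
Here τ₀ = 1/92.2 = 0.010846 and τ_data = 23/88.8 = 0.259009, so τ_n = 0.269855.
Rearranging for μ₀: μ₀ = (μ_n·τ_n − τ_data·x̄)/τ₀ = (-6.4055·0.269855 − 0.259009·-6.1) / 0.010846 = -0.148601/0.010846 ≈ -13.7.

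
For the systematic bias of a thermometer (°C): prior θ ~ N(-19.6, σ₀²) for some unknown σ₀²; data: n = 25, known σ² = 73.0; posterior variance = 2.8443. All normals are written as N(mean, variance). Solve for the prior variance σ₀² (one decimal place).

For the Normal–Normal model with known σ², precisions add: τ_n = τ₀ + n/σ².
So 1/σ₀² = 1/2.8443 − 25/73.0 = 0.351580 − 0.342466 = 0.009114.
Hence σ₀² = 1/0.009114 ≈ 109.7.

σ₀² = 109.7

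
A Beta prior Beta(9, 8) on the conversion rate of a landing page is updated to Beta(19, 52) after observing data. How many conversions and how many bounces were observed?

A Beta(a, b) prior with s successes and f failures in binomial data gives a Beta(a+s, b+f) posterior.
Match parameters: s=19−9=10, f=52−8=44.

10 conversions and 44 bounces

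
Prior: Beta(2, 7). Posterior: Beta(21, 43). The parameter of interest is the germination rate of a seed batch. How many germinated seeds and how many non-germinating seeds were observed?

19 germinated seeds and 36 non-germinating seeds

Under Beta–binomial conjugacy the posterior parameters are (a+s, b+f).
So s = 21 − 2 = 19 and f = 43 − 7 = 36.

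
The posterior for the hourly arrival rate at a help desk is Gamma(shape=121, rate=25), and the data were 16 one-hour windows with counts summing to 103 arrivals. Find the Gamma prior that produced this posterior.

Gamma(shape=18, rate=9)

Gamma–Poisson conjugacy: posterior shape = α + Σxᵢ, posterior rate = β + n.
So α = 121 − 103 = 18 and β = 25 − 16 = 9.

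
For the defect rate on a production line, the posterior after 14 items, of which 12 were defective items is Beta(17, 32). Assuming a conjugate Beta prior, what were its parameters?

Beta(5, 30)

Beta is conjugate to the binomial likelihood: posterior = Beta(a+s, b+f).
Subtract the data counts: 17−12=5, 32−2=30.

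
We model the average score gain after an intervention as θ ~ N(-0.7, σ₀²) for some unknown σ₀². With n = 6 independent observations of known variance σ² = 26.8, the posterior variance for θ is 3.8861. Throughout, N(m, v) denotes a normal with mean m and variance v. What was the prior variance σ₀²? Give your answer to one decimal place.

For the Normal–Normal model with known σ², precisions add: τ_n = τ₀ + n/σ².
So 1/σ₀² = 1/3.8861 − 6/26.8 = 0.257327 − 0.223881 = 0.033446.
Hence σ₀² = 1/0.033446 ≈ 29.9.

σ₀² = 29.9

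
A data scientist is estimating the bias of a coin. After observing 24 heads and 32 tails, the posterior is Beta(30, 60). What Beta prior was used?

Beta(6, 28)

Beta is conjugate to the binomial likelihood: posterior = Beta(α+s, β+f).
So α = 30 − 24 = 6 and β = 60 − 32 = 28.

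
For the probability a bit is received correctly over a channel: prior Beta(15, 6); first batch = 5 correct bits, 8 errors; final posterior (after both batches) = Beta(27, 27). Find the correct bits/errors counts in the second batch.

7 correct bits and 13 errors

Sequential conjugate updates are equivalent to a single update on the pooled data, so total successes = posterior α − prior α and total failures = posterior β − prior β.
Total across both batches: 27−15=12 correct bits, 27−6=21 errors.
Subtract the first batch: 12−5=7 correct bits and 21−8=13 errors.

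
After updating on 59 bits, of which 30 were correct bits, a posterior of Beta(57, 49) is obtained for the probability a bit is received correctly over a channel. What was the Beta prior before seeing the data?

Beta is conjugate to the binomial likelihood: posterior = Beta(α+s, β+f).
Subtract the data counts: 57−30=27, 49−29=20.

Beta(27, 20)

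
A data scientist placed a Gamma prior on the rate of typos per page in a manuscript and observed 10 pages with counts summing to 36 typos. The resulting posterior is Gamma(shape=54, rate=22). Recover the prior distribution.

Gamma(shape=18, rate=12)

A Gamma(α, β) prior (rate parametrization) on a Poisson rate with n observations summing to S gives posterior Gamma(α+S, β+n).
So α = 54 − 36 = 18 and β = 22 − 10 = 12.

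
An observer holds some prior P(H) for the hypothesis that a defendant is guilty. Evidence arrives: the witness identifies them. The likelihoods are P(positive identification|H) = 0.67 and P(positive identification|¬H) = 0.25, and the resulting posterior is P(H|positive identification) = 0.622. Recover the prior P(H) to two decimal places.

P(H) = 0.38

In odds form, posterior odds = prior odds × likelihood ratio, so prior odds = posterior odds ÷ LR.
Posterior odds = 0.622/(1−0.622) = 1.6455. LR = 0.67/0.25 = 2.6800.
Prior odds = 1.6455/2.6800 = 0.6140, so P(H) = 0.6140/(1+0.6140) ≈ 0.38.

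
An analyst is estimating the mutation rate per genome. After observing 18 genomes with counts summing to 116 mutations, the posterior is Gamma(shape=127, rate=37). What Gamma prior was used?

A Gamma(α, β) prior (rate parametrization) on a Poisson rate with n observations summing to S gives posterior Gamma(α+S, β+n).
So α = 127 − 116 = 11 and β = 37 − 18 = 19.

Gamma(shape=11, rate=19)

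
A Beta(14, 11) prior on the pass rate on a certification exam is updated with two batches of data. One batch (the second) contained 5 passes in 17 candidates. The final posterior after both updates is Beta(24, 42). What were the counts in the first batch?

5 passes and 19 failures

Because Beta–binomial updating is additive in the counts, the combined data contributed (α_post−α_prior, β_post−β_prior) successes and failures.
Total across both batches: 24−14=10 passes, 42−11=31 failures.
Subtract the second batch: 10−5=5 passes and 31−12=19 failures.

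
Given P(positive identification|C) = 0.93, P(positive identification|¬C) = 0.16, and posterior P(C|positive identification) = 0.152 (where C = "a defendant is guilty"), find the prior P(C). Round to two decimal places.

P(C) = 0.03

Bayes' rule in odds form gives O(C|E) = O(C)·[P(E|C)/P(E|¬C)], hence O(C) = O(C|E)/LR.
Posterior odds = 0.152/(1−0.152) = 0.1792. LR = 0.93/0.16 = 5.8125.
Prior odds = 0.1792/5.8125 = 0.0308, so P(C) = 0.0308/(1+0.0308) ≈ 0.03.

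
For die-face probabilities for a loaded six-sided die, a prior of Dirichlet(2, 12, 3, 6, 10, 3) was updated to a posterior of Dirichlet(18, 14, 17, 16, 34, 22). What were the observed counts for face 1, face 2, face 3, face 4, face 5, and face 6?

For a Dirichlet(α) prior with multinomial counts c, the posterior is Dirichlet(α + c) componentwise.
Counts are posterior − prior componentwise: 18−2=16, 14−12=2, 17−3=14, 16−6=10, 34−10=24, 22−3=19.

counts (16, 2, 14, 10, 24, 19)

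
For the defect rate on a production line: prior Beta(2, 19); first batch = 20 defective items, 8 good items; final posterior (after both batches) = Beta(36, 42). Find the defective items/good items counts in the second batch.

14 defective items and 15 good items

Because Beta–binomial updating is additive in the counts, the combined data contributed (α_post−α_prior, β_post−β_prior) successes and failures.
Total across both batches: 36−2=34 defective items, 42−19=23 good items.
Subtract the first batch: 34−20=14 defective items and 23−8=15 good items.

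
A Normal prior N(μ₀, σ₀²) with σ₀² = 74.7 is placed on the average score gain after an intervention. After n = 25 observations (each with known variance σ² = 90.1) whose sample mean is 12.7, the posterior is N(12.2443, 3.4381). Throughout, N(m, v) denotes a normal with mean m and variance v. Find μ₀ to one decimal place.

μ₀ = 2.8

The posterior mean is a precision-weighted average: μ_n = (τ₀μ₀ + τ_data·x̄)/(τ₀+τ_data), with τ₀=1/σ₀² and τ_data=n/σ².
Here τ₀ = 1/74.7 = 0.013387 and τ_data = 25/90.1 = 0.277469, so τ_n = 0.290856.
Rearranging for μ₀: μ₀ = (μ_n·τ_n − τ_data·x̄)/τ₀ = (12.2443·0.290856 − 0.277469·12.7) / 0.013387 = 0.037472/0.013387 ≈ 2.8.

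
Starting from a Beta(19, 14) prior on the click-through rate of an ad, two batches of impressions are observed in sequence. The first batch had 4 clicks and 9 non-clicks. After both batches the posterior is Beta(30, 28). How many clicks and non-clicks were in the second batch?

7 clicks and 5 non-clicks

Sequential conjugate updates are equivalent to a single update on the pooled data, so total successes = posterior α − prior α and total failures = posterior β − prior β.
Total across both batches: 30−19=11 clicks, 28−14=14 non-clicks.
Subtract the first batch: 11−4=7 clicks and 14−9=5 non-clicks.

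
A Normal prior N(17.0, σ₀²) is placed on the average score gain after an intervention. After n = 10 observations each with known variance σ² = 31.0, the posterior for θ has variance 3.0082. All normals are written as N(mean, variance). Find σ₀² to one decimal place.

σ₀² = 101.6

Posterior precision equals prior precision plus data precision: 1/σ_n² = 1/σ₀² + n/σ².
So 1/σ₀² = 1/3.0082 − 10/31.0 = 0.332425 − 0.322581 = 0.009844.
Hence σ₀² = 1/0.009844 ≈ 101.6.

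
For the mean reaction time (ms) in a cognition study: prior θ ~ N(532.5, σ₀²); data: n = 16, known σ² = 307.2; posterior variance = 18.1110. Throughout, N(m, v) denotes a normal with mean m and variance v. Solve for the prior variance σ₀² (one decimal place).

Posterior precision equals prior precision plus data precision: 1/σ_n² = 1/σ₀² + n/σ².
So 1/σ₀² = 1/18.1110 − 16/307.2 = 0.055215 − 0.052083 = 0.003132.
Hence σ₀² = 1/0.003132 ≈ 319.3.

σ₀² = 319.3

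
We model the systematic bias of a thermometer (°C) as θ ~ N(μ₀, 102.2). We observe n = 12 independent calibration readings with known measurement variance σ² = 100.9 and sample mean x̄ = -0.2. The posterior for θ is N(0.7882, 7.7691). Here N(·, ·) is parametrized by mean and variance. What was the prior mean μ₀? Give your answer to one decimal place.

μ₀ = 12.8

The posterior mean is a precision-weighted average: μ_n = (τ₀μ₀ + τ_data·x̄)/(τ₀+τ_data), with τ₀=1/σ₀² and τ_data=n/σ².
Here τ₀ = 1/102.2 = 0.009785 and τ_data = 12/100.9 = 0.118930, so τ_n = 0.128715.
Rearranging for μ₀: μ₀ = (μ_n·τ_n − τ_data·x̄)/τ₀ = (0.7882·0.128715 − 0.118930·-0.2) / 0.009785 = 0.125239/0.009785 ≈ 12.8.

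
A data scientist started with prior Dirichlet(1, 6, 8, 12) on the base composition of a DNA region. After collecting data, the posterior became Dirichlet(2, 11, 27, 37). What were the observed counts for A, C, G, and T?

counts (1, 5, 19, 25)

For a Dirichlet(α) prior with multinomial counts c, the posterior is Dirichlet(α + c) componentwise.
Counts are posterior − prior componentwise: 2−1=1, 11−6=5, 27−8=19, 37−12=25.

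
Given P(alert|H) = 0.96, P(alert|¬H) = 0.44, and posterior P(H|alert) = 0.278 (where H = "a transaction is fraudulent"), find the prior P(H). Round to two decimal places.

P(H) = 0.15

Bayes' rule in odds form gives O(H|E) = O(H)·[P(E|H)/P(E|¬H)], hence O(H) = O(H|E)/LR.
Posterior odds = 0.278/(1−0.278) = 0.3850. LR = 0.96/0.44 = 2.1818.
Prior odds = 0.3850/2.1818 = 0.1765, so P(H) = 0.1765/(1+0.1765) ≈ 0.15.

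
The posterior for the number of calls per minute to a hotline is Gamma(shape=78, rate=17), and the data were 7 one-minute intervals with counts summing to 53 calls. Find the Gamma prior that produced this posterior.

Gamma–Poisson conjugacy: posterior shape = α + Σxᵢ, posterior rate = β + n.
So α = 78 − 53 = 25 and β = 17 − 7 = 10.

Gamma(shape=25, rate=10)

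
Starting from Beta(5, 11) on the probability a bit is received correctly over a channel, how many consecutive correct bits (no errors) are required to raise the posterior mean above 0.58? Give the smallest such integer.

After k correct bits and 0 errors the posterior is Beta(5+k, 11), with mean (5+k)/(5+11+k).
Set (5+k)/(16+k) > 0.58 and solve: k > (0.58·16 − 5)/(1 − 0.58) = 10.190.
The smallest integer exceeding 10.190 is 11.

k = 11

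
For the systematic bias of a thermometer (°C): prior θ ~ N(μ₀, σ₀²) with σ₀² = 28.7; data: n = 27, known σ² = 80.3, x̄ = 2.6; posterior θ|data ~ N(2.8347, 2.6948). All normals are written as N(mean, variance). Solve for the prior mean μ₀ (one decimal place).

The posterior mean is a precision-weighted average: μ_n = (τ₀μ₀ + τ_data·x̄)/(τ₀+τ_data), with τ₀=1/σ₀² and τ_data=n/σ².
Here τ₀ = 1/28.7 = 0.034843 and τ_data = 27/80.3 = 0.336239, so τ_n = 0.371082.
Rearranging for μ₀: μ₀ = (μ_n·τ_n − τ_data·x̄)/τ₀ = (2.8347·0.371082 − 0.336239·2.6) / 0.034843 = 0.177685/0.034843 ≈ 5.1.

μ₀ = 5.1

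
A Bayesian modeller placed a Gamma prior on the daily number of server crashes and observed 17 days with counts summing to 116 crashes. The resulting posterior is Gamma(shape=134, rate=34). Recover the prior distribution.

Gamma(shape=18, rate=17)

Gamma–Poisson conjugacy: posterior shape = α + Σxᵢ, posterior rate = β + n.
So α = 134 − 116 = 18 and β = 34 − 17 = 17.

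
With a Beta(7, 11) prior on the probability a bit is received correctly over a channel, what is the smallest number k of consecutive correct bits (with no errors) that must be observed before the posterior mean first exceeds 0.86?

After k correct bits and 0 errors the posterior is Beta(7+k, 11), with mean (7+k)/(7+11+k).
Set (7+k)/(18+k) > 0.86 and solve: k > (0.86·18 − 7)/(1 − 0.86) = 60.571.
The smallest integer exceeding 60.571 is 61, and checking k=61: (68)/(79) = 0.8608 > 0.86.

k = 61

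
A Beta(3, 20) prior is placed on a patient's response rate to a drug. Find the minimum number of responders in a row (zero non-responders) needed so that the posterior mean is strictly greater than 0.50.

After k responders and 0 non-responders the posterior is Beta(3+k, 20), with mean (3+k)/(3+20+k).
Set (3+k)/(23+k) > 0.50 and solve: k > (0.50·23 − 3)/(1 − 0.50) = 17.000.
The smallest integer exceeding 17.000 is 18.

k = 18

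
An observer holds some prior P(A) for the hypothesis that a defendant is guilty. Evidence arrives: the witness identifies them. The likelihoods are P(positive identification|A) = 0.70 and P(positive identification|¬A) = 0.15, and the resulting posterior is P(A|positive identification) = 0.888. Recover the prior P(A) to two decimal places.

P(A) = 0.63

In odds form, posterior odds = prior odds × likelihood ratio, so prior odds = posterior odds ÷ LR.
Posterior odds = 0.888/(1−0.888) = 7.9286. LR = 0.70/0.15 = 4.6667.
Prior odds = 7.9286/4.6667 = 1.6990, so P(A) = 1.6990/(1+1.6990) ≈ 0.63.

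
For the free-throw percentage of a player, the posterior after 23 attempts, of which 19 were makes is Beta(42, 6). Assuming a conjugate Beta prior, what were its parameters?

Beta(23, 2)

Under Beta–binomial conjugacy the posterior parameters are (a+s, b+f).
Subtract the data counts: 42−19=23, 6−4=2.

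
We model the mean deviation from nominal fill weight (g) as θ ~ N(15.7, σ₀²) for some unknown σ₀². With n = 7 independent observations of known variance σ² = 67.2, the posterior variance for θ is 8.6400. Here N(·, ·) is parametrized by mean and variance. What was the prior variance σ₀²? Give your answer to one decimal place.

σ₀² = 86.4

For the Normal–Normal model with known σ², precisions add: τ_n = τ₀ + n/σ².
So 1/σ₀² = 1/8.6400 − 7/67.2 = 0.115741 − 0.104167 = 0.011574.
Hence σ₀² = 1/0.011574 ≈ 86.4.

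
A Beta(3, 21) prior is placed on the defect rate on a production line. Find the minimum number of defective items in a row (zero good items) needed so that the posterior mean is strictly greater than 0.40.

After k defective items and 0 good items the posterior is Beta(3+k, 21), with mean (3+k)/(3+21+k).
Set (3+k)/(24+k) > 0.40 and solve: k > (0.40·24 − 3)/(1 − 0.40) = 11.000.
The smallest integer exceeding 11.000 is 12.

k = 12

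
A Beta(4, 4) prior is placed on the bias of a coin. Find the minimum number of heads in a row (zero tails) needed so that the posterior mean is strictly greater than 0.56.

k = 2

After k heads and 0 tails the posterior is Beta(4+k, 4), with mean (4+k)/(4+4+k).
Set (4+k)/(8+k) > 0.56 and solve: k > (0.56·8 − 4)/(1 − 0.56) = 1.091.
The smallest integer exceeding 1.091 is 2.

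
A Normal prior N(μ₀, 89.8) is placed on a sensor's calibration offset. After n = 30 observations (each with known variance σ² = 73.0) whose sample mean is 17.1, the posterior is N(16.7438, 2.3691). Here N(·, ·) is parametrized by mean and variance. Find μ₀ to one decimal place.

μ₀ = 3.6

The posterior mean is a precision-weighted average: μ_n = (τ₀μ₀ + τ_data·x̄)/(τ₀+τ_data), with τ₀=1/σ₀² and τ_data=n/σ².
Here τ₀ = 1/89.8 = 0.011136 and τ_data = 30/73.0 = 0.410959, so τ_n = 0.422095.
Rearranging for μ₀: μ₀ = (μ_n·τ_n − τ_data·x̄)/τ₀ = (16.7438·0.422095 − 0.410959·17.1) / 0.011136 = 0.040075/0.011136 ≈ 3.6.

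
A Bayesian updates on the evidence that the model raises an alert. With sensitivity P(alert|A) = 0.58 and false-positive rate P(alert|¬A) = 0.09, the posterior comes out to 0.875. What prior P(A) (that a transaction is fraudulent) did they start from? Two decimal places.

In odds form, posterior odds = prior odds × likelihood ratio, so prior odds = posterior odds ÷ LR.
Posterior odds = 0.875/(1−0.875) = 7.0000. LR = 0.58/0.09 = 6.4444.
Prior odds = 7.0000/6.4444 = 1.0862, so P(A) = 1.0862/(1+1.0862) ≈ 0.52.

P(A) = 0.52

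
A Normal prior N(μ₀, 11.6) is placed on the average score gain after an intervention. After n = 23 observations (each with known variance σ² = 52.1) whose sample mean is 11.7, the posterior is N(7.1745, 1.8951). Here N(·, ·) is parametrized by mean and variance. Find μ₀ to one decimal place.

With known observation variance, the Normal–Normal posterior has precision τ_n = τ₀ + n/σ² and mean μ_n = (τ₀μ₀ + (n/σ²)x̄)/τ_n.
Here τ₀ = 1/11.6 = 0.086207 and τ_data = 23/52.1 = 0.441459, so τ_n = 0.527666.
Rearranging for μ₀: μ₀ = (μ_n·τ_n − τ_data·x̄)/τ₀ = (7.1745·0.527666 − 0.441459·11.7) / 0.086207 = -1.379331/0.086207 ≈ -16.0.

μ₀ = -16.0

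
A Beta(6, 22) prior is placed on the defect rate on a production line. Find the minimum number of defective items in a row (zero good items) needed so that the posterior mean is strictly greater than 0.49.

k = 16

After k defective items and 0 good items the posterior is Beta(6+k, 22), with mean (6+k)/(6+22+k).
Set (6+k)/(28+k) > 0.49 and solve: k > (0.49·28 − 6)/(1 − 0.49) = 15.137.
The smallest integer exceeding 15.137 is 16.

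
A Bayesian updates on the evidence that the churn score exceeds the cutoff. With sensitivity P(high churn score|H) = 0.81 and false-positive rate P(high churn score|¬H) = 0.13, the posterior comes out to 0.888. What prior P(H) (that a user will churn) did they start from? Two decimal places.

P(H) = 0.56

In odds form, posterior odds = prior odds × likelihood ratio, so prior odds = posterior odds ÷ LR.
Posterior odds = 0.888/(1−0.888) = 7.9286. LR = 0.81/0.13 = 6.2308.
Prior odds = 7.9286/6.2308 = 1.2725, so P(H) = 1.2725/(1+1.2725) ≈ 0.56.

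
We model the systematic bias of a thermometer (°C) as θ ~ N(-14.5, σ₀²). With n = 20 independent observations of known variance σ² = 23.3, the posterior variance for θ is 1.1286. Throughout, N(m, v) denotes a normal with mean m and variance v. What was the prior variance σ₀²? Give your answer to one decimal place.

σ₀² = 36.1

Posterior precision equals prior precision plus data precision: 1/σ_n² = 1/σ₀² + n/σ².
So 1/σ₀² = 1/1.1286 − 20/23.3 = 0.886054 − 0.858369 = 0.027685.
Hence σ₀² = 1/0.027685 ≈ 36.1.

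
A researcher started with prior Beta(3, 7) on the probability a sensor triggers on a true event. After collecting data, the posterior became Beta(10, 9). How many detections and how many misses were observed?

7 detections and 2 misses

A Beta(a, b) prior with s successes and f failures in binomial data gives a Beta(a+s, b+f) posterior.
So s = 10 − 3 = 7 and f = 9 − 7 = 2.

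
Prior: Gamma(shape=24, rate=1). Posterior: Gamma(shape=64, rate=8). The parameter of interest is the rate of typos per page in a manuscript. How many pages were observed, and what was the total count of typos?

n = 7 pages with total 40 typos

Gamma–Poisson conjugacy: posterior shape = α + Σxᵢ, posterior rate = β + n.
Matching: Σxᵢ = 64 − 24 = 40 and n = 8 − 1 = 7.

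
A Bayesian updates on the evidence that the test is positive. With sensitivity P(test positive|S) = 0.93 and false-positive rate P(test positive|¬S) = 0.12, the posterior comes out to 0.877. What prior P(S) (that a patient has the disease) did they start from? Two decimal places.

P(S) = 0.48

In odds form, posterior odds = prior odds × likelihood ratio, so prior odds = posterior odds ÷ LR.
Posterior odds = 0.877/(1−0.877) = 7.1301. LR = 0.93/0.12 = 7.7500.
Prior odds = 7.1301/7.7500 = 0.9200, so P(S) = 0.9200/(1+0.9200) ≈ 0.48.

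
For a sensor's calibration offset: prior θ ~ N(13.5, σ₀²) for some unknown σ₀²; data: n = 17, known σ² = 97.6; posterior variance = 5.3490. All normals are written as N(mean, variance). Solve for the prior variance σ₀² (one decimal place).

For the Normal–Normal model with known σ², precisions add: τ_n = τ₀ + n/σ².
So 1/σ₀² = 1/5.3490 − 17/97.6 = 0.186951 − 0.174180 = 0.012771.
Hence σ₀² = 1/0.012771 ≈ 78.3.

σ₀² = 78.3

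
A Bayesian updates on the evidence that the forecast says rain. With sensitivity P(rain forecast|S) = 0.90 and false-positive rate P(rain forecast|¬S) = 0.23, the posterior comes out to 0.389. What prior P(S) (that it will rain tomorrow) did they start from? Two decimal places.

Bayes' rule in odds form gives O(S|E) = O(S)·[P(E|S)/P(E|¬S)], hence O(S) = O(S|E)/LR.
Posterior odds = 0.389/(1−0.389) = 0.6367. LR = 0.90/0.23 = 3.9130.
Prior odds = 0.6367/3.9130 = 0.1627, so P(S) = 0.1627/(1+0.1627) ≈ 0.14.

P(S) = 0.14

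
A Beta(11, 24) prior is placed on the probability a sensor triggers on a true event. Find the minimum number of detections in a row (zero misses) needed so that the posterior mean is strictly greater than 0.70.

After k detections and 0 misses the posterior is Beta(11+k, 24), with mean (11+k)/(11+24+k).
Set (11+k)/(35+k) > 0.70 and solve: k > (0.70·35 − 11)/(1 − 0.70) = 45.000.
The smallest integer exceeding 45.000 is 46.

k = 46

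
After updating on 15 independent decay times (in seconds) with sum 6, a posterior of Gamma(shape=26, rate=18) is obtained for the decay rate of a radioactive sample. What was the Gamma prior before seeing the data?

For an exponential likelihood with a Gamma(α, β) prior on the rate, n observations with total T give posterior Gamma(α+n, β+T).
So α = 26 − 15 = 11 and β = 18 − 6 = 12.

Gamma(shape=11, rate=12)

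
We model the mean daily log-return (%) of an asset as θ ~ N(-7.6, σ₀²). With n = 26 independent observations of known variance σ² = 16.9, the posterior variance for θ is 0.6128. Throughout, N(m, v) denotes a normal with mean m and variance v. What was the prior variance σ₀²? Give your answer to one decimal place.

σ₀² = 10.7

For the Normal–Normal model with known σ², precisions add: τ_n = τ₀ + n/σ².
So 1/σ₀² = 1/0.6128 − 26/16.9 = 1.631854 − 1.538462 = 0.093392.
Hence σ₀² = 1/0.093392 ≈ 10.7.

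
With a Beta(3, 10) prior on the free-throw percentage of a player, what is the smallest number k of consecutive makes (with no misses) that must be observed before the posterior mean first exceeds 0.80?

After k makes and 0 misses the posterior is Beta(3+k, 10), with mean (3+k)/(3+10+k).
Set (3+k)/(13+k) > 0.80 and solve: k > (0.80·13 − 3)/(1 − 0.80) = 37.000.
The smallest integer exceeding 37.000 is 38, and checking k=38: (41)/(51) = 0.8039 > 0.80.

k = 38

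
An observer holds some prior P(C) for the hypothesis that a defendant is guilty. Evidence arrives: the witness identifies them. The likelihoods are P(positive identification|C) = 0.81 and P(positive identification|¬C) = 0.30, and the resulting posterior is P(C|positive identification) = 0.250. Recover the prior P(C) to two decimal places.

P(C) = 0.11

Bayes' rule in odds form gives O(C|E) = O(C)·[P(E|C)/P(E|¬C)], hence O(C) = O(C|E)/LR.
Posterior odds = 0.250/(1−0.250) = 0.3333. LR = 0.81/0.30 = 2.7000.
Prior odds = 0.3333/2.7000 = 0.1234, so P(C) = 0.1234/(1+0.1234) ≈ 0.11.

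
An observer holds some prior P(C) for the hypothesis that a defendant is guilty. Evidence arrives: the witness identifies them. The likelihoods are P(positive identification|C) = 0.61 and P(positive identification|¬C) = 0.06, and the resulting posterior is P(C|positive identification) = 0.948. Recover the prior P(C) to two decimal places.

P(C) = 0.64

Bayes' rule in odds form gives O(C|E) = O(C)·[P(E|C)/P(E|¬C)], hence O(C) = O(C|E)/LR.
Posterior odds = 0.948/(1−0.948) = 18.2308. LR = 0.61/0.06 = 10.1667.
Prior odds = 18.2308/10.1667 = 1.7932, so P(C) = 1.7932/(1+1.7932) ≈ 0.64.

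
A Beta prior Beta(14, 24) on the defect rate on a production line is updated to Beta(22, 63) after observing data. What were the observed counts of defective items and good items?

Under Beta–binomial conjugacy the posterior parameters are (α+s, β+f).
So s = 22 − 14 = 8 and f = 63 − 24 = 39.

8 defective items and 39 good items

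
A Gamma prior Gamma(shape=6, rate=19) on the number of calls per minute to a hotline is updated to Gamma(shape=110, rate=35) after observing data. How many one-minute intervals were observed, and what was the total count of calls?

A Gamma(α, β) prior (rate parametrization) on a Poisson rate with n observations summing to S gives posterior Gamma(α+S, β+n).
Matching: Σxᵢ = 110 − 6 = 104 and n = 35 − 19 = 16.

n = 16 one-minute intervals with total 104 calls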